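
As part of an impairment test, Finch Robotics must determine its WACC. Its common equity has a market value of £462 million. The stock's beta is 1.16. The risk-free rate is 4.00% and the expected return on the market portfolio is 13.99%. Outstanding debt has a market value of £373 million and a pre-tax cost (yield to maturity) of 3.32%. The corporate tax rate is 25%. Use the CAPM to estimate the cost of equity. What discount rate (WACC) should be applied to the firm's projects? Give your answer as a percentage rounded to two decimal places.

9.74%

Market risk premium = 13.99% − 4.0% = 9.99%.
Cost of equity via CAPM: Re = 4.0% + 1.16 × 9.99% = 15.5884%.
Total capital V = 462 + 373 = 835.
Equity: weight = 462/835 = 0.5533; cost = 15.5884%.
Debt: weight = 373/835 = 0.4467; after-tax cost = 3.32% × (1 − 25%) = 2.4900%.
WACC = 0.5533 × 15.5884% + 0.4467 × 2.4900% = 9.7373%.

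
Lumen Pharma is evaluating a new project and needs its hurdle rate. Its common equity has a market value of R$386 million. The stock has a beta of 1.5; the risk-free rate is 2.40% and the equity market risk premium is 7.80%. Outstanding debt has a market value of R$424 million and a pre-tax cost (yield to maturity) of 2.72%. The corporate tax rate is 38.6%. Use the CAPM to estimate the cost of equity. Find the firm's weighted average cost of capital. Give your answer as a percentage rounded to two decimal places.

Cost of equity via CAPM: Re = 2.4% + 1.5 × 7.8% = 14.1000%.
Total capital V = 386 + 424 = 810.
Equity: weight = 386/810 = 0.4765; cost = 14.1%.
Debt: weight = 424/810 = 0.5235; after-tax cost = 2.72% × (1 − 38.6%) = 1.6701%.
WACC = 0.4765 × 14.1000% + 0.5235 × 1.6701% = 7.5935%.

7.59%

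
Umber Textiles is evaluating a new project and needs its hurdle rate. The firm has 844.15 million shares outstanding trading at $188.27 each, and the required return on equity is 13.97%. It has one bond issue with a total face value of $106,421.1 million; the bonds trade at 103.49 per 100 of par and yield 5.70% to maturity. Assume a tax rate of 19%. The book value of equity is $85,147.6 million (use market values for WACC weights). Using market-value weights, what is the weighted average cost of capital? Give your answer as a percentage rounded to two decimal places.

Market value of equity E = 188.27 × 844.15m = 158928.1205m. Market value of debt D = 106421.1m × 103.49/100 = 110135.19639m.
Total capital V = 158928.1205 + 110135.19639 = 269063.31689.
Equity: weight = 158928.1205/269063.31689 = 0.5907; cost = 13.97%.
Bonds outstanding: weight = 110135.19639/269063.31689 = 0.4093; after-tax cost = 5.7% × (1 − 19%) = 4.6170%.
WACC = 0.5907 × 13.9700% + 0.4093 × 4.6170% = 10.1416%.

10.14%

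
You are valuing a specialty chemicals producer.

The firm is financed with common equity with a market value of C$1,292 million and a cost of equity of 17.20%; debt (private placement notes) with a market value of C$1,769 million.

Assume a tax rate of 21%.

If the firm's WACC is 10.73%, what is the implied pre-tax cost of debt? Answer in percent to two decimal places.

Total capital V = 1292 + 1769 = 3061.
Equity weight = 1292/3061 = 0.4221.
Private placement notes weight = 1769/3061 = 0.5779.
Equity contribution = 0.4221 × 17.2% = 7.2598%.
Remaining for debt = 10.73% − 7.2598% = 3.4702%.
Rd × (1 − 21%) × 0.5779 = 3.4702%  ⇒  Rd = 7.6008%.

7.60%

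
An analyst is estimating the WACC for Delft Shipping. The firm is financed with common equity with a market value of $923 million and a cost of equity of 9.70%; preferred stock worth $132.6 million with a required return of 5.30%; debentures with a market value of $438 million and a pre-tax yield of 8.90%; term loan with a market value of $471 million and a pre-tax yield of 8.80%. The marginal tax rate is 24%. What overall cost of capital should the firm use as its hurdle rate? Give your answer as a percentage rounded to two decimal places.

Total capital V = 923 + 132.6 + 438 + 471 = 1964.6.
Equity: weight = 923/1964.6 = 0.4698; cost = 9.7%.
Preferred: weight = 132.6/1964.6 = 0.0675; cost = 5.3%.
Debentures: weight = 438/1964.6 = 0.2229; after-tax cost = 8.9% × (1 − 24%) = 6.7640%.
Term loan: weight = 471/1964.6 = 0.2397; after-tax cost = 8.8% × (1 − 24%) = 6.6880%.
WACC = 0.4698 × 9.7000% + 0.0675 × 5.3000% + 0.2229 × 6.7640% + 0.2397 × 6.6880% = 8.0263%.

8.03%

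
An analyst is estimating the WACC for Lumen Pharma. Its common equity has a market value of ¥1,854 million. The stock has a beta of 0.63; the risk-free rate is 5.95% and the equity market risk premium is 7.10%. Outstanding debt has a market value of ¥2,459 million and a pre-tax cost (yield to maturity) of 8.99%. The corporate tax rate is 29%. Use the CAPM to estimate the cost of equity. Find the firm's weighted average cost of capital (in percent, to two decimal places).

8.12%

Cost of equity via CAPM: Re = 5.95% + 0.63 × 7.1% = 10.4230%.
Total capital V = 1854 + 2459 = 4313.
Equity: weight = 1854/4313 = 0.4299; cost = 10.423%.
Debt: weight = 2459/4313 = 0.5701; after-tax cost = 8.99% × (1 − 29%) = 6.3829%.
WACC = 0.4299 × 10.4230% + 0.5701 × 6.3829% = 8.1196%.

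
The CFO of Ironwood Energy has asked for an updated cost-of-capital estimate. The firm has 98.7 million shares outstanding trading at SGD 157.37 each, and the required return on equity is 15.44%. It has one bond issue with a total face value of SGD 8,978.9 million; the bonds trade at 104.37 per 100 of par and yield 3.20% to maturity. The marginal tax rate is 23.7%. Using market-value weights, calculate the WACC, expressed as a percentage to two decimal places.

10.55%

Market value of equity E = 157.37 × 98.7m = 15532.419m. Market value of debt D = 8978.9m × 104.37/100 = 9371.27793m.
Total capital V = 15532.419 + 9371.27793 = 24903.69693.
Equity: weight = 15532.419/24903.69693 = 0.6237; cost = 15.44%.
Bonds outstanding: weight = 9371.27793/24903.69693 = 0.3763; after-tax cost = 3.2% × (1 − 23.7%) = 2.4416%.
WACC = 0.6237 × 15.4400% + 0.3763 × 2.4416% = 10.5487%.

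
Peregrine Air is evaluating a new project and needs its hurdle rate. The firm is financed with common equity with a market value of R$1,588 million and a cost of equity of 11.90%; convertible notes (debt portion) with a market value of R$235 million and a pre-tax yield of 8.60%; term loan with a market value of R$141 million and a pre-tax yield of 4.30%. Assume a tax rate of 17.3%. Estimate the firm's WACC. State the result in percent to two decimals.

10.73%

Total capital V = 1588 + 235 + 141 = 1964.
Equity: weight = 1588/1964 = 0.8086; cost = 11.9%.
Convertible notes (debt portion): weight = 235/1964 = 0.1197; after-tax cost = 8.6% × (1 − 17.3%) = 7.1122%.
Term loan: weight = 141/1964 = 0.0718; after-tax cost = 4.3% × (1 − 17.3%) = 3.5561%.
WACC = 0.8086 × 11.9000% + 0.1197 × 7.1122% + 0.0718 × 3.5561% = 10.7281%.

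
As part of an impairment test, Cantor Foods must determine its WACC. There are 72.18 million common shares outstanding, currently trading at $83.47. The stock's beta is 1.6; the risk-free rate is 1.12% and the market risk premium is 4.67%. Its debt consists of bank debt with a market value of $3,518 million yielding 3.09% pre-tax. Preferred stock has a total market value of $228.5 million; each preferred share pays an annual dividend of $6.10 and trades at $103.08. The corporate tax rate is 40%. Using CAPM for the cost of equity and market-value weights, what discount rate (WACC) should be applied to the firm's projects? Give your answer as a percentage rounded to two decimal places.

Cost of equity via CAPM: Re = 1.12% + 1.6 × 4.67% = 8.5920%.
Cost of preferred: Rp = 6.1 / 103.08 = 5.9177%.
Market value of equity E = 83.47 × 72.18m = 6024.8646m.
Total capital V = 6024.8646 + 228.5 + 3518 = 9771.3646.
Equity: weight = 6024.8646/9771.3646 = 0.6166; cost = 8.592%.
Preferred: weight = 228.5/9771.3646 = 0.0234; cost = 5.9177%.
Bank debt: weight = 3518/9771.3646 = 0.3600; after-tax cost = 3.09% × (1 − 40%) = 1.8540%.
WACC = 0.6166 × 8.5920% + 0.0234 × 5.9177% + 0.3600 × 1.8540% = 6.1036%.

6.10%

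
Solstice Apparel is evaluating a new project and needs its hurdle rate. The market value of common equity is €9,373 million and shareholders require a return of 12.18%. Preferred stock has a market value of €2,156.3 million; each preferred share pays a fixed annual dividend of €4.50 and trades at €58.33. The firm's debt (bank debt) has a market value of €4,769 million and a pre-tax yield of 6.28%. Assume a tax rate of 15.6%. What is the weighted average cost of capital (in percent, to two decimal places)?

Cost of preferred: Rp = 4.5 / 58.33 = 7.7147%.
Total capital V = 9373 + 2156.3 + 4769 = 16298.3.
Equity: weight = 9373/16298.3 = 0.5751; cost = 12.18%.
Preferred: weight = 2156.3/16298.3 = 0.1323; cost = 7.7147%.
Bank debt: weight = 4769/16298.3 = 0.2926; after-tax cost = 6.28% × (1 − 15.6%) = 5.3003%.
WACC = 0.5751 × 12.1800% + 0.1323 × 7.7147% + 0.2926 × 5.3003% = 9.5762%.

9.58%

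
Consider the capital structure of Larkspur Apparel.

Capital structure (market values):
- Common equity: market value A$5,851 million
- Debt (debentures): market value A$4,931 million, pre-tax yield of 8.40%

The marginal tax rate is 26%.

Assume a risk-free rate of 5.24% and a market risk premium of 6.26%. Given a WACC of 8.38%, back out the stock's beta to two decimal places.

Total capital V = 5851 + 4931 = 10782.
Equity weight = 5851/10782 = 0.5427.
Debentures weight = 4931/10782 = 0.4573.
Debt contribution = 0.4573 × 8.4% × (1 − 26%) = 2.8428%.
Required equity contribution = 8.38% − 2.8428% = 5.5372%  ⇒  Re = 10.2037%.
CAPM: 10.2037% = 5.24% + β × 6.26%  ⇒  β = 0.7929.

0.79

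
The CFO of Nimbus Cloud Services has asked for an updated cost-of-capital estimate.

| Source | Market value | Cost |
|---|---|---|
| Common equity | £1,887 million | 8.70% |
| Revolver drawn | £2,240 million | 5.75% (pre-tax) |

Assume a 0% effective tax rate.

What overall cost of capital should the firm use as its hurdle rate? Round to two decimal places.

7.10%

Total capital V = 1887 + 2240 = 4127.
Equity: weight = 1887/4127 = 0.4572; cost = 8.7%.
Revolver drawn: weight = 2240/4127 = 0.5428; after-tax cost = 5.75% × (1 − 0%) = 5.7500%.
WACC = 0.4572 × 8.7000% + 0.5428 × 5.7500% = 7.0988%.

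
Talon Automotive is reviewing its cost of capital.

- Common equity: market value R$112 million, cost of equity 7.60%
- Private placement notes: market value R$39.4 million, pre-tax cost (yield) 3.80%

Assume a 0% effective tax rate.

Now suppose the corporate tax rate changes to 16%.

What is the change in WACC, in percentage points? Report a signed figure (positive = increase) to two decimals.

Current WACC:
Total capital V = 112 + 39.4 = 151.4.
Equity: weight = 112/151.4 = 0.7398; cost = 7.6%.
Private placement notes: weight = 39.4/151.4 = 0.2602; after-tax cost = 3.8% × (1 − 0%) = 3.8000%.
WACC = 0.7398 × 7.6000% + 0.2602 × 3.8000% = 6.6111%.
After the change:
Total capital V = 112 + 39.4 = 151.4.
Equity: weight = 112/151.4 = 0.7398; cost = 7.6%.
Private placement notes: weight = 39.4/151.4 = 0.2602; after-tax cost = 3.8% × (1 − 16%) = 3.1920%.
WACC = 0.7398 × 7.6000% + 0.2602 × 3.1920% = 6.4529%.
Change in WACC = 6.4529% − 6.6111% = -0.1582 pp.

-0.16 pp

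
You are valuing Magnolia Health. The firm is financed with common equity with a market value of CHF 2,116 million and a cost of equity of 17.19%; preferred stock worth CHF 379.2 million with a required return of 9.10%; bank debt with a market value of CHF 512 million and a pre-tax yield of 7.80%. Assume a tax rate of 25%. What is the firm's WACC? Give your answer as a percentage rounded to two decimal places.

14.24%

Total capital V = 2116 + 379.2 + 512 = 3007.2.
Equity: weight = 2116/3007.2 = 0.7036; cost = 17.19%.
Preferred: weight = 379.2/3007.2 = 0.1261; cost = 9.1%.
Bank debt: weight = 512/3007.2 = 0.1703; after-tax cost = 7.8% × (1 − 25%) = 5.8500%.
WACC = 0.7036 × 17.1900% + 0.1261 × 9.1000% + 0.1703 × 5.8500% = 14.2391%.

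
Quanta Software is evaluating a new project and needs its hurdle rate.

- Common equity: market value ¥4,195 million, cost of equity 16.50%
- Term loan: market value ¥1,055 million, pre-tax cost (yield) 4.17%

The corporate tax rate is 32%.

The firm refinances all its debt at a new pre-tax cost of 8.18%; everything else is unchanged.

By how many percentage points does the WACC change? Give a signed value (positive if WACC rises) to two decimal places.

Current WACC:
Total capital V = 4195 + 1055 = 5250.
Equity: weight = 4195/5250 = 0.7990; cost = 16.5%.
Term loan: weight = 1055/5250 = 0.2010; after-tax cost = 4.17% × (1 − 32%) = 2.8356%.
WACC = 0.7990 × 16.5000% + 0.2010 × 2.8356% = 13.7541%.
After the change:
Total capital V = 4195 + 1055 = 5250.
Equity: weight = 4195/5250 = 0.7990; cost = 16.5%.
Term loan: weight = 1055/5250 = 0.2010; after-tax cost = 8.18% × (1 − 32%) = 5.5624%.
WACC = 0.7990 × 16.5000% + 0.2010 × 5.5624% = 14.3021%.
Change in WACC = 14.3021% − 13.7541% = 0.5480 pp.

+0.55 pp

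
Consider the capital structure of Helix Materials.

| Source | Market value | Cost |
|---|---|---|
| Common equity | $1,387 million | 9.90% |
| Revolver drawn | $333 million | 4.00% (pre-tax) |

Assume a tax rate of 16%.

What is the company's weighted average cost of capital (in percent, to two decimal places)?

Total capital V = 1387 + 333 = 1720.
Equity: weight = 1387/1720 = 0.8064; cost = 9.9%.
Revolver drawn: weight = 333/1720 = 0.1936; after-tax cost = 4% × (1 − 16%) = 3.3600%.
WACC = 0.8064 × 9.9000% + 0.1936 × 3.3600% = 8.6338%.

8.63%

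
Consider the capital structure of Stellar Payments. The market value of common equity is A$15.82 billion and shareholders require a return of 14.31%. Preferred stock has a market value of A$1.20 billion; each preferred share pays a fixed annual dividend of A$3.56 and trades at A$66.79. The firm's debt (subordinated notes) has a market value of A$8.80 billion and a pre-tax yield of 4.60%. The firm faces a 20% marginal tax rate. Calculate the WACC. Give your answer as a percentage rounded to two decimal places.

10.27%

Cost of preferred: Rp = 3.56 / 66.79 = 5.3301%.
Total capital V = 15.82 + 1.2 + 8.8 = 25.82.
Equity: weight = 15.82/25.82 = 0.6127; cost = 14.31%.
Preferred: weight = 1.2/25.82 = 0.0465; cost = 5.3301%.
Subordinated notes: weight = 8.8/25.82 = 0.3408; after-tax cost = 4.6% × (1 − 20%) = 3.6800%.
WACC = 0.6127 × 14.3100% + 0.0465 × 5.3301% + 0.3408 × 3.6800% = 10.2697%.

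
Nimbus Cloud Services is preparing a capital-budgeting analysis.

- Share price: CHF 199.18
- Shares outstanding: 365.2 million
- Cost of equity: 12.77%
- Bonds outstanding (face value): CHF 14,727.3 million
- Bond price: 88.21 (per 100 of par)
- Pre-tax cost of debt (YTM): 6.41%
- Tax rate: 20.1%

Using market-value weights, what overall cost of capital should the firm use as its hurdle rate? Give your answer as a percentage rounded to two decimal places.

11.61%

Market value of equity E = 199.18 × 365.2m = 72740.536m. Market value of debt D = 14727.3m × 88.21/100 = 12990.95133m.
Total capital V = 72740.536 + 12990.95133 = 85731.48733.
Equity: weight = 72740.536/85731.48733 = 0.8485; cost = 12.77%.
Bonds outstanding: weight = 12990.95133/85731.48733 = 0.1515; after-tax cost = 6.41% × (1 − 20.1%) = 5.1216%.
WACC = 0.8485 × 12.7700% + 0.1515 × 5.1216% = 11.6110%.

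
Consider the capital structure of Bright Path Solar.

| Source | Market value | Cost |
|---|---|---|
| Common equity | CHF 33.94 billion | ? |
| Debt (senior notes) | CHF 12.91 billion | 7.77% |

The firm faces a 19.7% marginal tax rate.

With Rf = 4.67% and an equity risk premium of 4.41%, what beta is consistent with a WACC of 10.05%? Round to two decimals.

Total capital V = 33.94 + 12.91 = 46.85.
Equity weight = 33.94/46.85 = 0.7244.
Senior notes weight = 12.91/46.85 = 0.2756.
Debt contribution = 0.2756 × 7.77% × (1 − 19.7%) = 1.7193%.
Required equity contribution = 10.05% − 1.7193% = 8.3307%  ⇒  Re = 11.4995%.
CAPM: 11.4995% = 4.67% + β × 4.41%  ⇒  β = 1.5486.

1.55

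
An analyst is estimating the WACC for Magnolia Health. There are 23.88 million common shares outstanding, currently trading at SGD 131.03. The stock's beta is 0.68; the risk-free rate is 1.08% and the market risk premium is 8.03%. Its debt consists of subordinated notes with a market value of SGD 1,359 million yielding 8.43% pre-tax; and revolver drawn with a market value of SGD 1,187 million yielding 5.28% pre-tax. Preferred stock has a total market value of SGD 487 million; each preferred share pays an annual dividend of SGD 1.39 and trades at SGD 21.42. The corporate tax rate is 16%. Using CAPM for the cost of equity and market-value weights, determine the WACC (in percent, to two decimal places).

Cost of equity via CAPM: Re = 1.08% + 0.68 × 8.03% = 6.5404%.
Cost of preferred: Rp = 1.39 / 21.42 = 6.4893%.
Market value of equity E = 131.03 × 23.88m = 3128.9964m.
Total capital V = 3128.9964 + 487 + 1359 + 1187 = 6161.9964.
Equity: weight = 3128.9964/6161.9964 = 0.5078; cost = 6.5404%.
Preferred: weight = 487/6161.9964 = 0.0790; cost = 6.4893%.
Subordinated notes: weight = 1359/6161.9964 = 0.2205; after-tax cost = 8.43% × (1 − 16%) = 7.0812%.
Revolver drawn: weight = 1187/6161.9964 = 0.1926; after-tax cost = 5.28% × (1 − 16%) = 4.4352%.
WACC = 0.5078 × 6.5404% + 0.0790 × 6.4893% + 0.2205 × 7.0812% + 0.1926 × 4.4352% = 6.2501%.

6.25%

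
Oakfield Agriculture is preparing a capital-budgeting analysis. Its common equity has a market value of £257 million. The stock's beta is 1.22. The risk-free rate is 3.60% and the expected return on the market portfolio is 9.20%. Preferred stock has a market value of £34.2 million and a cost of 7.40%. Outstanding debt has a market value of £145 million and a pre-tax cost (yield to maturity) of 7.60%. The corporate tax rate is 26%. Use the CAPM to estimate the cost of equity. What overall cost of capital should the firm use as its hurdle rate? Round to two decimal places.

8.60%

Market risk premium = 9.2% − 3.6% = 5.6%.
Cost of equity via CAPM: Re = 3.6% + 1.22 × 5.6% = 10.4320%.
Total capital V = 257 + 34.2 + 145 = 436.2.
Equity: weight = 257/436.2 = 0.5892; cost = 10.432%.
Preferred: weight = 34.2/436.2 = 0.0784; cost = 7.4%.
Debt: weight = 145/436.2 = 0.3324; after-tax cost = 7.6% × (1 − 26%) = 5.6240%.
WACC = 0.5892 × 10.4320% + 0.0784 × 7.4000% + 0.3324 × 5.6240% = 8.5960%.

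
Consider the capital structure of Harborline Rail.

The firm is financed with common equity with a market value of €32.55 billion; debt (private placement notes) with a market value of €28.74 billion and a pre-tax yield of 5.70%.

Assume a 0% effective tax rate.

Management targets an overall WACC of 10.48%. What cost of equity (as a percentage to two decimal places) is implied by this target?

14.70%

Total capital V = 32.55 + 28.74 = 61.29.
Equity weight = 32.55/61.29 = 0.5311.
Private placement notes weight = 28.74/61.29 = 0.4689.
Debt contribution = 0.4689 × 5.7% × (1 − 0%) = 2.6728%.
Required equity contribution = 10.48% − 2.6728% = 7.8072%.
Re = 7.8072% / 0.5311 = 14.7005%.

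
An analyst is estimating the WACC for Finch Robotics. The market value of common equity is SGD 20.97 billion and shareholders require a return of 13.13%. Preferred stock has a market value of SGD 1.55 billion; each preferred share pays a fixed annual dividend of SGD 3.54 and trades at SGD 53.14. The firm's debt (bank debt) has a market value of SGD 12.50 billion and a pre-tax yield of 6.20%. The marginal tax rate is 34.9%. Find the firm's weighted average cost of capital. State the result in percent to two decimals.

Cost of preferred: Rp = 3.54 / 53.14 = 6.6616%.
Total capital V = 20.97 + 1.55 + 12.5 = 35.02.
Equity: weight = 20.97/35.02 = 0.5988; cost = 13.13%.
Preferred: weight = 1.55/35.02 = 0.0443; cost = 6.6616%.
Bank debt: weight = 12.5/35.02 = 0.3569; after-tax cost = 6.2% × (1 − 34.9%) = 4.0362%.
WACC = 0.5988 × 13.1300% + 0.0443 × 6.6616% + 0.3569 × 4.0362% = 9.5978%.

9.60%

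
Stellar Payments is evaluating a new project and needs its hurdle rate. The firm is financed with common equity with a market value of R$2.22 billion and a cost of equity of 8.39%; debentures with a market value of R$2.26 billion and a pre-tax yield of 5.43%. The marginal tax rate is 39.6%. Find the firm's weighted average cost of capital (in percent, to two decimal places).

Total capital V = 2.22 + 2.26 = 4.48.
Equity: weight = 2.22/4.48 = 0.4955; cost = 8.39%.
Debentures: weight = 2.26/4.48 = 0.5045; after-tax cost = 5.43% × (1 − 39.6%) = 3.2797%.
WACC = 0.4955 × 8.3900% + 0.5045 × 3.2797% = 5.8120%.

5.81%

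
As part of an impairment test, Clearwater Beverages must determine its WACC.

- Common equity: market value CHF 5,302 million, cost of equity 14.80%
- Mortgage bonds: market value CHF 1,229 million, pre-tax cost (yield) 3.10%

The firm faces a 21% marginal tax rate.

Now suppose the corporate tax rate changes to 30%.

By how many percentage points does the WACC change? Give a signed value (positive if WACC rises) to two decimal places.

-0.05 pp

Current WACC:
Total capital V = 5302 + 1229 = 6531.
Equity: weight = 5302/6531 = 0.8118; cost = 14.8%.
Mortgage bonds: weight = 1229/6531 = 0.1882; after-tax cost = 3.1% × (1 − 21%) = 2.4490%.
WACC = 0.8118 × 14.8000% + 0.1882 × 2.4490% = 12.4758%.
After the change:
Total capital V = 5302 + 1229 = 6531.
Equity: weight = 5302/6531 = 0.8118; cost = 14.8%.
Mortgage bonds: weight = 1229/6531 = 0.1882; after-tax cost = 3.1% × (1 − 30%) = 2.1700%.
WACC = 0.8118 × 14.8000% + 0.1882 × 2.1700% = 12.4233%.
Change in WACC = 12.4233% − 12.4758% = -0.0525 pp.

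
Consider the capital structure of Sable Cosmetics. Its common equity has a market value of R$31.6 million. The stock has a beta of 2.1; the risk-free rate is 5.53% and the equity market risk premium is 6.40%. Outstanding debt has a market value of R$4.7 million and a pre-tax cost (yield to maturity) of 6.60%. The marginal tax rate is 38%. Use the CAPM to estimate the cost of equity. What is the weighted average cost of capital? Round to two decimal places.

Cost of equity via CAPM: Re = 5.53% + 2.1 × 6.4% = 18.9700%.
Total capital V = 31.6 + 4.7 = 36.3.
Equity: weight = 31.6/36.3 = 0.8705; cost = 18.97%.
Debt: weight = 4.7/36.3 = 0.1295; after-tax cost = 6.6% × (1 − 38%) = 4.0920%.
WACC = 0.8705 × 18.9700% + 0.1295 × 4.0920% = 17.0436%.

17.04%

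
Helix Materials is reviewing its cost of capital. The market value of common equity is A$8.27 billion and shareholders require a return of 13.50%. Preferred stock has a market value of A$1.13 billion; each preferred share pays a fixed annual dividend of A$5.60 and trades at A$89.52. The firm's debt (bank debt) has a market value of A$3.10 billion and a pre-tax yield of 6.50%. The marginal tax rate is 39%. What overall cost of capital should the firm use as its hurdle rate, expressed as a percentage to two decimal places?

10.48%

Cost of preferred: Rp = 5.6 / 89.52 = 6.2556%.
Total capital V = 8.27 + 1.13 + 3.1 = 12.5.
Equity: weight = 8.27/12.5 = 0.6616; cost = 13.5%.
Preferred: weight = 1.13/12.5 = 0.0904; cost = 6.2556%.
Bank debt: weight = 3.1/12.5 = 0.2480; after-tax cost = 6.5% × (1 − 39%) = 3.9650%.
WACC = 0.6616 × 13.5000% + 0.0904 × 6.2556% + 0.2480 × 3.9650% = 10.4804%.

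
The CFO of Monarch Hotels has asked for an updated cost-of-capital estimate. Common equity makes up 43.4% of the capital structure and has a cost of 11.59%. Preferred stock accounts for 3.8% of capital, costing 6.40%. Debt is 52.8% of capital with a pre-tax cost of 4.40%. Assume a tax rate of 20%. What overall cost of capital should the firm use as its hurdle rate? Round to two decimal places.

7.13%

After-tax cost of debt = 4.4% × (1 − 20%) = 3.5200%.
WACC = 0.434 × 11.5900% + 0.038 × 6.4000% + 0.528 × 3.5200% = 7.1318%.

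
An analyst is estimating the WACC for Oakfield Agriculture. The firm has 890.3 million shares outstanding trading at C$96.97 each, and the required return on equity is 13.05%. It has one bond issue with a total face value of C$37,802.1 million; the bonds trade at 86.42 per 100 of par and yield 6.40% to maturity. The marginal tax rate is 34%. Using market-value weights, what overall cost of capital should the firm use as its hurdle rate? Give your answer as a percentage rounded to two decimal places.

Market value of equity E = 96.97 × 890.3m = 86332.391m. Market value of debt D = 37802.1m × 86.42/100 = 32668.57482m.
Total capital V = 86332.391 + 32668.57482 = 119000.96582.
Equity: weight = 86332.391/119000.96582 = 0.7255; cost = 13.05%.
Bonds outstanding: weight = 32668.57482/119000.96582 = 0.2745; after-tax cost = 6.4% × (1 − 34%) = 4.2240%.
WACC = 0.7255 × 13.0500% + 0.2745 × 4.2240% = 10.6271%.

10.63%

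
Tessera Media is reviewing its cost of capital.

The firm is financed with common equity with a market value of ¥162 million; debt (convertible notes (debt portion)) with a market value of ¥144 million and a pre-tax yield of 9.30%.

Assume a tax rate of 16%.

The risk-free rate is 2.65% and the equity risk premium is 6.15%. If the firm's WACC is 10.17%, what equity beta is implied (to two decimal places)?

1.56

Total capital V = 162 + 144 = 306.
Equity weight = 162/306 = 0.5294.
Convertible notes (debt portion) weight = 144/306 = 0.4706.
Debt contribution = 0.4706 × 9.3% × (1 − 16%) = 3.6762%.
Required equity contribution = 10.17% − 3.6762% = 6.4938%  ⇒  Re = 12.2660%.
CAPM: 12.2660% = 2.65% + β × 6.15%  ⇒  β = 1.5636.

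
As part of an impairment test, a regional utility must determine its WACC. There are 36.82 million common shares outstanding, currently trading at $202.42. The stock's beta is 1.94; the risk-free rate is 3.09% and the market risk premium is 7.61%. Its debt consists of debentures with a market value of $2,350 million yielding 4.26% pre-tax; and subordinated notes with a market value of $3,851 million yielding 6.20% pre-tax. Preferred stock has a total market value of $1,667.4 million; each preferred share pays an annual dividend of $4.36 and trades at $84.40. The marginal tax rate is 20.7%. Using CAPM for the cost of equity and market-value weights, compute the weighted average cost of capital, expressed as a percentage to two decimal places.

Cost of equity via CAPM: Re = 3.09% + 1.94 × 7.61% = 17.8534%.
Cost of preferred: Rp = 4.36 / 84.4 = 5.1659%.
Market value of equity E = 202.42 × 36.82m = 7453.1044m.
Total capital V = 7453.1044 + 1667.4 + 2350 + 3851 = 15321.5044.
Equity: weight = 7453.1044/15321.5044 = 0.4864; cost = 17.8534%.
Preferred: weight = 1667.4/15321.5044 = 0.1088; cost = 5.1659%.
Debentures: weight = 2350/15321.5044 = 0.1534; after-tax cost = 4.26% × (1 − 20.7%) = 3.3782%.
Subordinated notes: weight = 3851/15321.5044 = 0.2513; after-tax cost = 6.2% × (1 − 20.7%) = 4.9166%.
WACC = 0.4864 × 17.8534% + 0.1088 × 5.1659% + 0.1534 × 3.3782% + 0.2513 × 4.9166% = 11.0008%.

11.00%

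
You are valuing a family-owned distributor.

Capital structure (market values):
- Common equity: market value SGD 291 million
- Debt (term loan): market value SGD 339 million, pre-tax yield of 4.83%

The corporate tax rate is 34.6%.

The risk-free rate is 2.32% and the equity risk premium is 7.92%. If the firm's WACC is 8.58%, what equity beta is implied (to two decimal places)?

Total capital V = 291 + 339 = 630.
Equity weight = 291/630 = 0.4619.
Term loan weight = 339/630 = 0.5381.
Debt contribution = 0.5381 × 4.83% × (1 − 34.6%) = 1.6997%.
Required equity contribution = 8.58% − 1.6997% = 6.8803%  ⇒  Re = 14.8954%.
CAPM: 14.8954% = 2.32% + β × 7.92%  ⇒  β = 1.5878.

1.59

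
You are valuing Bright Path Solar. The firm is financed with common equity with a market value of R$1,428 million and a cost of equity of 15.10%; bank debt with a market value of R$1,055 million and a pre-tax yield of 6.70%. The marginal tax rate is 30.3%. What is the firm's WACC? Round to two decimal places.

10.67%

Total capital V = 1428 + 1055 = 2483.
Equity: weight = 1428/2483 = 0.5751; cost = 15.1%.
Bank debt: weight = 1055/2483 = 0.4249; after-tax cost = 6.7% × (1 − 30.3%) = 4.6699%.
WACC = 0.5751 × 15.1000% + 0.4249 × 4.6699% = 10.6684%.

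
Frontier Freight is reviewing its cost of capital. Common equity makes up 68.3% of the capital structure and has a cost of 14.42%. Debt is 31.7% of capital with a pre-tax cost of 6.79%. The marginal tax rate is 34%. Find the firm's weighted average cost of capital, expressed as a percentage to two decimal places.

11.27%

After-tax cost of debt = 6.79% × (1 − 34%) = 4.4814%.
WACC = 0.683 × 14.4200% + 0.317 × 4.4814% = 11.2695%.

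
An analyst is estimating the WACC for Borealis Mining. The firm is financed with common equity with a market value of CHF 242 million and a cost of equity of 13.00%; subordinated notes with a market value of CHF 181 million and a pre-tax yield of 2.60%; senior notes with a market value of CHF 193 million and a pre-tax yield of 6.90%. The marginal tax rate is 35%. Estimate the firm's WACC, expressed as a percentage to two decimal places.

7.01%

Total capital V = 242 + 181 + 193 = 616.
Equity: weight = 242/616 = 0.3929; cost = 13%.
Subordinated notes: weight = 181/616 = 0.2938; after-tax cost = 2.6% × (1 − 35%) = 1.6900%.
Senior notes: weight = 193/616 = 0.3133; after-tax cost = 6.9% × (1 − 35%) = 4.4850%.
WACC = 0.3929 × 13.0000% + 0.2938 × 1.6900% + 0.3133 × 4.4850% = 7.0089%.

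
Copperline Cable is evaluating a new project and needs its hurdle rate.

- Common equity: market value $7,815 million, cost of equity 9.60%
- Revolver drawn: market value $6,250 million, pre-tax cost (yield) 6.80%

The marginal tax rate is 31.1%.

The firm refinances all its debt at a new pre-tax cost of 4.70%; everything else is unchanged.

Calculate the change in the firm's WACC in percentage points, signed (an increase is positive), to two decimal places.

-0.64 pp

Current WACC:
Total capital V = 7815 + 6250 = 14065.
Equity: weight = 7815/14065 = 0.5556; cost = 9.6%.
Revolver drawn: weight = 6250/14065 = 0.4444; after-tax cost = 6.8% × (1 − 31.1%) = 4.6852%.
WACC = 0.5556 × 9.6000% + 0.4444 × 4.6852% = 7.4160%.
After the change:
Total capital V = 7815 + 6250 = 14065.
Equity: weight = 7815/14065 = 0.5556; cost = 9.6%.
Revolver drawn: weight = 6250/14065 = 0.4444; after-tax cost = 4.7% × (1 − 31.1%) = 3.2383%.
WACC = 0.5556 × 9.6000% + 0.4444 × 3.2383% = 6.7731%.
Change in WACC = 6.7731% − 7.4160% = -0.6430 pp.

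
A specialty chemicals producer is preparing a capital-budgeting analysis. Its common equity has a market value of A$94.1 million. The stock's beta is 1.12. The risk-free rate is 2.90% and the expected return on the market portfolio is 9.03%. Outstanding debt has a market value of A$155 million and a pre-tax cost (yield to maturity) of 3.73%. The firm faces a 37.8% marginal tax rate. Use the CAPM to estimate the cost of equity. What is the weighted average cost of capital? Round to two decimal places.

Market risk premium = 9.03% − 2.9% = 6.13%.
Cost of equity via CAPM: Re = 2.9% + 1.12 × 6.13% = 9.7656%.
Total capital V = 94.1 + 155 = 249.1.
Equity: weight = 94.1/249.1 = 0.3778; cost = 9.7656%.
Debt: weight = 155/249.1 = 0.6222; after-tax cost = 3.73% × (1 − 37.8%) = 2.3201%.
WACC = 0.3778 × 9.7656% + 0.6222 × 2.3201% = 5.1327%.

5.13%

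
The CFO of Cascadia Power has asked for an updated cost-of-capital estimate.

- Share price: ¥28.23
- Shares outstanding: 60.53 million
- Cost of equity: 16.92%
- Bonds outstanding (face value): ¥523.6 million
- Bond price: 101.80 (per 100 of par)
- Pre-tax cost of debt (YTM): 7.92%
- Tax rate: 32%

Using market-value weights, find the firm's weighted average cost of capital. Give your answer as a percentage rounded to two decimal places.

14.18%

Market value of equity E = 28.23 × 60.53m = 1708.7619m. Market value of debt D = 523.6m × 101.8/100 = 533.0248m.
Total capital V = 1708.7619 + 533.0248 = 2241.7867.
Equity: weight = 1708.7619/2241.7867 = 0.7622; cost = 16.92%.
Bonds outstanding: weight = 533.0248/2241.7867 = 0.2378; after-tax cost = 7.92% × (1 − 32%) = 5.3856%.
WACC = 0.7622 × 16.9200% + 0.2378 × 5.3856% = 14.1775%.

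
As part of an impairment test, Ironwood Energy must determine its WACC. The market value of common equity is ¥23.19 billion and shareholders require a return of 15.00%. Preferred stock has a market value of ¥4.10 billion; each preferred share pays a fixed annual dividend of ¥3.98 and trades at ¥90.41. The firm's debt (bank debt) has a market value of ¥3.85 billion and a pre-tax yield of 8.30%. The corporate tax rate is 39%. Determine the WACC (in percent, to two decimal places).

12.38%

Cost of preferred: Rp = 3.98 / 90.41 = 4.4022%.
Total capital V = 23.19 + 4.1 + 3.85 = 31.14.
Equity: weight = 23.19/31.14 = 0.7447; cost = 15%.
Preferred: weight = 4.1/31.14 = 0.1317; cost = 4.4022%.
Bank debt: weight = 3.85/31.14 = 0.1236; after-tax cost = 8.3% × (1 − 39%) = 5.0630%.
WACC = 0.7447 × 15.0000% + 0.1317 × 4.4022% + 0.1236 × 5.0630% = 12.3761%.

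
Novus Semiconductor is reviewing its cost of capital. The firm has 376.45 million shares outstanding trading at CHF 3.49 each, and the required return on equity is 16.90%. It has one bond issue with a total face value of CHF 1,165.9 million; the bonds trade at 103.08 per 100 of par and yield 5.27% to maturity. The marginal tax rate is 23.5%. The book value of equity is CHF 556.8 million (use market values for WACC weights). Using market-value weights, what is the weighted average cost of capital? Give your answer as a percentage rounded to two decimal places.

10.75%

Market value of equity E = 3.49 × 376.45m = 1313.8105m. Market value of debt D = 1165.9m × 103.08/100 = 1201.80972m.
Total capital V = 1313.8105 + 1201.80972 = 2515.62022.
Equity: weight = 1313.8105/2515.62022 = 0.5223; cost = 16.9%.
Bonds outstanding: weight = 1201.80972/2515.62022 = 0.4777; after-tax cost = 5.27% × (1 − 23.5%) = 4.0315%.
WACC = 0.5223 × 16.9000% + 0.4777 × 4.0315% = 10.7522%.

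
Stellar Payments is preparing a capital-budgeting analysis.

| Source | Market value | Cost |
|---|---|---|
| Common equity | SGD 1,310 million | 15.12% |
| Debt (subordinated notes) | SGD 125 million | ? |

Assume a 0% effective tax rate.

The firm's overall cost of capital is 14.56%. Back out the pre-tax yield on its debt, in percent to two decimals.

Total capital V = 1310 + 125 = 1435.
Equity weight = 1310/1435 = 0.9129.
Subordinated notes weight = 125/1435 = 0.0871.
Equity contribution = 0.9129 × 15.12% = 13.8029%.
Remaining for debt = 14.56% − 13.8029% = 0.7571%.
Rd × (1 − 0%) × 0.0871 = 0.7571%  ⇒  Rd = 8.6912%.

8.69%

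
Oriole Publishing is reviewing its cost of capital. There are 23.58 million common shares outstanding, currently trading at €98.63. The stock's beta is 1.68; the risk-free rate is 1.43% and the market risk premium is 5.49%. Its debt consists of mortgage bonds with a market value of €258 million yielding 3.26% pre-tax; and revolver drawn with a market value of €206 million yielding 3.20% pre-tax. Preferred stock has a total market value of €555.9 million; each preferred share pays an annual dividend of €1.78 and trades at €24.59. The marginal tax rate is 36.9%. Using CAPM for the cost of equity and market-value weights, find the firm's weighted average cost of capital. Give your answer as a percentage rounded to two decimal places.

Cost of equity via CAPM: Re = 1.43% + 1.68 × 5.49% = 10.6532%.
Cost of preferred: Rp = 1.78 / 24.59 = 7.2387%.
Market value of equity E = 98.63 × 23.58m = 2325.6954m.
Total capital V = 2325.6954 + 555.9 + 258 + 206 = 3345.5954.
Equity: weight = 2325.6954/3345.5954 = 0.6952; cost = 10.6532%.
Preferred: weight = 555.9/3345.5954 = 0.1662; cost = 7.2387%.
Mortgage bonds: weight = 258/3345.5954 = 0.0771; after-tax cost = 3.26% × (1 − 36.9%) = 2.0571%.
Revolver drawn: weight = 206/3345.5954 = 0.0616; after-tax cost = 3.2% × (1 − 36.9%) = 2.0192%.
WACC = 0.6952 × 10.6532% + 0.1662 × 7.2387% + 0.0771 × 2.0571% + 0.0616 × 2.0192% = 8.8913%.

8.89%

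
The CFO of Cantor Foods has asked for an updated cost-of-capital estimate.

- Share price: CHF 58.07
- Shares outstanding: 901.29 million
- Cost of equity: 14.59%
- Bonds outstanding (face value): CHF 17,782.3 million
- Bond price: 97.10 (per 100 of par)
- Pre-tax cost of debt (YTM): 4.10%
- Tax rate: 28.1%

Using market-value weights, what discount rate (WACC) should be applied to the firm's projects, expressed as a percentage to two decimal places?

Market value of equity E = 58.07 × 901.29m = 52337.9103m. Market value of debt D = 17782.3m × 97.1/100 = 17266.6133m.
Total capital V = 52337.9103 + 17266.6133 = 69604.5236.
Equity: weight = 52337.9103/69604.5236 = 0.7519; cost = 14.59%.
Bonds outstanding: weight = 17266.6133/69604.5236 = 0.2481; after-tax cost = 4.1% × (1 − 28.1%) = 2.9479%.
WACC = 0.7519 × 14.5900% + 0.2481 × 2.9479% = 11.7020%.

11.70%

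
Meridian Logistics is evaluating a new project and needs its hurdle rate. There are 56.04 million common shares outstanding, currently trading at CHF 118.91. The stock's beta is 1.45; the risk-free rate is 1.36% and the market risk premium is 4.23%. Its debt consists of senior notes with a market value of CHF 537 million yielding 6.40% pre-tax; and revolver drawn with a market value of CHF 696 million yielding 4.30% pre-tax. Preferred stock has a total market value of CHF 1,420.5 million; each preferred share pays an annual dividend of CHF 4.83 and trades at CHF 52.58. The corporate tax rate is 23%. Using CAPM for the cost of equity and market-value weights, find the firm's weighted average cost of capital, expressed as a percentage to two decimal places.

7.29%

Cost of equity via CAPM: Re = 1.36% + 1.45 × 4.23% = 7.4935%.
Cost of preferred: Rp = 4.83 / 52.58 = 9.1860%.
Market value of equity E = 118.91 × 56.04m = 6663.7164m.
Total capital V = 6663.7164 + 1420.5 + 537 + 696 = 9317.2164.
Equity: weight = 6663.7164/9317.2164 = 0.7152; cost = 7.4935%.
Preferred: weight = 1420.5/9317.2164 = 0.1525; cost = 9.186%.
Senior notes: weight = 537/9317.2164 = 0.0576; after-tax cost = 6.4% × (1 − 23%) = 4.9280%.
Revolver drawn: weight = 696/9317.2164 = 0.0747; after-tax cost = 4.3% × (1 − 23%) = 3.3110%.
WACC = 0.7152 × 7.4935% + 0.1525 × 9.1860% + 0.0576 × 4.9280% + 0.0747 × 3.3110% = 7.2912%.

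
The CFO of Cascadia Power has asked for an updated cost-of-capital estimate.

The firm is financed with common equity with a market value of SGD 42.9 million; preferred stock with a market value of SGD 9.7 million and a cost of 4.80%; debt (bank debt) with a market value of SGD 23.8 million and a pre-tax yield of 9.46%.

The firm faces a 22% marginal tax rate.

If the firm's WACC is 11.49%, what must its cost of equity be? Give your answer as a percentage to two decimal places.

Total capital V = 42.9 + 9.7 + 23.8 = 76.4.
Equity weight = 42.9/76.4 = 0.5615.
Preferred weight = 9.7/76.4 = 0.1270.
Bank debt weight = 23.8/76.4 = 0.3115.
Debt contribution = 0.3115 × 9.46% × (1 − 22%) = 2.2986%.
Preferred contribution = 0.1270 × 4.8% = 0.6094%.
Required equity contribution = 11.49% − 2.9081% = 8.5819%.
Re = 8.5819% / 0.5615 = 15.2835%.

15.28%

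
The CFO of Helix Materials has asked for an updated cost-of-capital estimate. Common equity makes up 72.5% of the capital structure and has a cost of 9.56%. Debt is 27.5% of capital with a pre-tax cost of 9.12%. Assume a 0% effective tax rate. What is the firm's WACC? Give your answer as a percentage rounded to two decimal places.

9.44%

After-tax cost of debt = 9.12% × (1 − 0%) = 9.1200%.
WACC = 0.725 × 9.5600% + 0.275 × 9.1200% = 9.4390%.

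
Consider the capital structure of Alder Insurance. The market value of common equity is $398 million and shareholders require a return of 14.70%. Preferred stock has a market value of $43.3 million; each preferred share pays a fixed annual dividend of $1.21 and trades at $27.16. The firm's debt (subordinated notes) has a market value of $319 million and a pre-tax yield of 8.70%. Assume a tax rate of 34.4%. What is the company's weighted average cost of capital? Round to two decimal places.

10.34%

Cost of preferred: Rp = 1.21 / 27.16 = 4.4551%.
Total capital V = 398 + 43.3 + 319 = 760.3.
Equity: weight = 398/760.3 = 0.5235; cost = 14.7%.
Preferred: weight = 43.3/760.3 = 0.0570; cost = 4.4551%.
Subordinated notes: weight = 319/760.3 = 0.4196; after-tax cost = 8.7% × (1 − 34.4%) = 5.7072%.
WACC = 0.5235 × 14.7000% + 0.0570 × 4.4551% + 0.4196 × 5.7072% = 10.3434%.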